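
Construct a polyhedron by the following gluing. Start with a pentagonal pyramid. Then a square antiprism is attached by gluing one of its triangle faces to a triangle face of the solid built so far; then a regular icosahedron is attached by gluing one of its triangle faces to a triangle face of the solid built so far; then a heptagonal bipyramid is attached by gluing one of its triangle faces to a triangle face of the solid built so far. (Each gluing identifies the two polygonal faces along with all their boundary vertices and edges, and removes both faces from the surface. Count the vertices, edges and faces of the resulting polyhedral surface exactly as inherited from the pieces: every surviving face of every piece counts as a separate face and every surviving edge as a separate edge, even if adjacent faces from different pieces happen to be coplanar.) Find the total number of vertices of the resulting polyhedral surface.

A pentagonal pyramid: V=6, E=10, F=6.
Attach a square antiprism (V=8, E=16, F=10) along a 3-gon: merge 3 vertices and 3 edges, delete both glued faces → V=11, E=23, F=14.
Attach a regular icosahedron (V=12, E=30, F=20) along a 3-gon: merge 3 vertices and 3 edges, delete both glued faces → V=20, E=50, F=32.
Attach a heptagonal bipyramid (V=9, E=21, F=14) along a 3-gon: merge 3 vertices and 3 edges, delete both glued faces → V=26, E=68, F=44.
Check: V − E + F = 26 − 68 + 44 = 2.

26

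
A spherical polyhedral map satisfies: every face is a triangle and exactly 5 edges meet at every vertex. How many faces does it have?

Each face has 3 edges and each edge borders two faces, so 2E = 3F.
Each vertex has degree 5, so 5V = 2E and hence V = 3F/5.
Euler: V − E + F = 2 ⇒ (3F/5) − (3F/2) + F = 2.
Multiply by 10: (6 − 15 + 10)F = 20, i.e. 1F = 20.
So F = 20, E = 3·20/2 = 30, V = 3·20/5 = 12.

20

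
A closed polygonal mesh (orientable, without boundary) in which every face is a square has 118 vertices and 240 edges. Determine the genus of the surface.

Every face is a square and each edge borders two faces, so 4F = 2·240, giving F = 120.
χ = V − E + F = 118 − 240 + 120 = -2.
For a closed orientable surface χ = 2 − 2g, so g = (2 − (-2))/2 = 2.

2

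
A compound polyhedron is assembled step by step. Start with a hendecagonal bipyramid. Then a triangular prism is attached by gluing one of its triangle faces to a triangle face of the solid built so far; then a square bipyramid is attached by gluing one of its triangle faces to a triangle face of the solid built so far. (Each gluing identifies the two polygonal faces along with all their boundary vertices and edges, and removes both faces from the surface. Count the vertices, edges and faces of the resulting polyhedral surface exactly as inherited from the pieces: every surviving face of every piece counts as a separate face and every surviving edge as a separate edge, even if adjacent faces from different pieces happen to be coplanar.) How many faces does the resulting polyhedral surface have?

A hendecagonal bipyramid: V=13, E=33, F=22.
Attach a triangular prism (V=6, E=9, F=5) along a 3-gon: merge 3 vertices and 3 edges, delete both glued faces → V=16, E=39, F=25.
Attach a square bipyramid (V=6, E=12, F=8) along a 3-gon: merge 3 vertices and 3 edges, delete both glued faces → V=19, E=48, F=31.
Check: V − E + F = 19 − 48 + 31 = 2.

31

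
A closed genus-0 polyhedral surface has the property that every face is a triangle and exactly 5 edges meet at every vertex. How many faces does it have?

20

Each face has 3 edges and each edge borders two faces, so 2E = 3F.
Each vertex has degree 5, so 5V = 2E and hence V = 3F/5.
Euler: V − E + F = 2 ⇒ (3F/5) − (3F/2) + F = 2.
Multiply by 10: (6 − 15 + 10)F = 20, i.e. 1F = 20.
So F = 20, E = 3·20/2 = 30, V = 3·20/5 = 12.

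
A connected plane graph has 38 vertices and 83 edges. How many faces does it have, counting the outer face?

47

Euler's formula for a connected plane graph: V − E + F = 2, so F = 2 − 38 + 83 = 47.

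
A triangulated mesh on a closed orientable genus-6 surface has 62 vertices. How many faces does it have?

χ = 2 − 2·6 = -10, and every face is a triangle so 3F = 2E.
V − E + F = -10 with E = 3F/2 gives 62 − (3/2 − 1)·F = -10, so F = 144 and E = 216.

144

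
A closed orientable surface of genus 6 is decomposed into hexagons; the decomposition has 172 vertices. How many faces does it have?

χ = 2 − 2·6 = -10, and every face is a hexagon so 6F = 2E.
V − E + F = -10 with E = 6F/2 gives 172 − (6/2 − 1)·F = -10, so F = 91 and E = 273.

91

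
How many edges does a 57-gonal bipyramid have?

171

A bipyramid over an n-gon has 2n triangular faces and n + 2 vertices: V = 57 + 2 = 59, E = 3·57 = 171, F = 2·57 = 114.
Check: V − E + F = 59 − 171 + 114 = 2.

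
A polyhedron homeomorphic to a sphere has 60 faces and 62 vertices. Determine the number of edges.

120

Here V − E + F = 2.
E = V + F − (2) = 62 + 60 − (2) = 120.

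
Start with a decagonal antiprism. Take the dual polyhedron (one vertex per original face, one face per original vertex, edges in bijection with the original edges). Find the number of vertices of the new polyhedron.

22

The base solid has V = 20, E = 40, F = 22.
The dual swaps V and F and preserves E: V′ = F = 22, E′ = E = 40, F′ = V = 20.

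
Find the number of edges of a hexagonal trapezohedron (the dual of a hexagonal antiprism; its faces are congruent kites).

The n-trapezohedron (dual of the n-antiprism) has V = 2·6 + 2 = 14, E = 4·6 = 24, F = 2·6 = 12.

24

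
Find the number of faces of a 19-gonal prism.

A prism on an n-gon has two n-gon bases and n rectangular sides: V = 2·19 = 38, E = 3·19 = 57, F = 19 + 2 = 21.

21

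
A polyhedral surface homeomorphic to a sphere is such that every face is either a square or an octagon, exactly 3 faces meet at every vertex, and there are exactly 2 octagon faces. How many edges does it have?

24

Let x be the number of squares; then F = 2 + x.
Edge–face incidences: 2E = 8·2 + 4·x = 16 + 4x.
Every vertex has degree 3, so 3V = 2E.
Euler: V − E + F = 2 ⇒ (2E)/3 − E + (2 + x) = 2.
Multiply by 6: 2·(2E) − 3·(2E) + 6·(2 + x) = 12, i.e. 12 + 6x − (16 + 4x) = 12.
Collecting terms: 2x − 4 = 12, so 2x = 16, so x = 8.
Then 2E = 16 + 4·8 = 48, so E = 24, V = 2E/3 = 16, F = 2 + 8 = 10.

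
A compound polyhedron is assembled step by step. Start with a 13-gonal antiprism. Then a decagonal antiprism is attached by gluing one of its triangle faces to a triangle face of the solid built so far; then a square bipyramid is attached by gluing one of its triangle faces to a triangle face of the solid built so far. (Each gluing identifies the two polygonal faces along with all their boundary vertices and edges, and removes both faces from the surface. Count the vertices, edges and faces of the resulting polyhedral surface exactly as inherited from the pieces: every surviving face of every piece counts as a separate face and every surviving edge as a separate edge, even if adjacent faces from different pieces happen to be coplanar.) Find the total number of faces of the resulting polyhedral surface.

54

A 13-gonal antiprism: V=26, E=52, F=28.
Attach a decagonal antiprism (V=20, E=40, F=22) along a 3-gon: merge 3 vertices and 3 edges, delete both glued faces → V=43, E=89, F=48.
Attach a square bipyramid (V=6, E=12, F=8) along a 3-gon: merge 3 vertices and 3 edges, delete both glued faces → V=46, E=98, F=54.
Check: V − E + F = 46 − 98 + 54 = 2.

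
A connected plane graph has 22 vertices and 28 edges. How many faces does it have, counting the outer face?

8

Euler's formula for a connected plane graph: V − E + F = 2, so F = 2 − 22 + 28 = 8.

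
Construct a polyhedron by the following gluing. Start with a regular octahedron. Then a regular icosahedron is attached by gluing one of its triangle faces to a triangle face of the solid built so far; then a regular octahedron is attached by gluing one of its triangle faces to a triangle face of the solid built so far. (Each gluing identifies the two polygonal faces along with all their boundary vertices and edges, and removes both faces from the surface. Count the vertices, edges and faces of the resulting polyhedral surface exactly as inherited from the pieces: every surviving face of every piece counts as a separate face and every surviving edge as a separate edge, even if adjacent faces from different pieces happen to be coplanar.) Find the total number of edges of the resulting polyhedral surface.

48

A regular octahedron: V=6, E=12, F=8.
Attach a regular icosahedron (V=12, E=30, F=20) along a 3-gon: merge 3 vertices and 3 edges, delete both glued faces → V=15, E=39, F=26.
Attach a regular octahedron (V=6, E=12, F=8) along a 3-gon: merge 3 vertices and 3 edges, delete both glued faces → V=18, E=48, F=32.
Check: V − E + F = 18 − 48 + 32 = 2.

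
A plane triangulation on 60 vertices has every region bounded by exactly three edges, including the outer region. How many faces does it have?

116

In a plane triangulation 3F = 2E and V − E + F = 2, so F = 2V − 4 = 2·60 − 4 = 116.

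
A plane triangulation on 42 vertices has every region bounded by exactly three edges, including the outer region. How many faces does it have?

80

In a plane triangulation 3F = 2E and V − E + F = 2, so F = 2V − 4 = 2·42 − 4 = 80.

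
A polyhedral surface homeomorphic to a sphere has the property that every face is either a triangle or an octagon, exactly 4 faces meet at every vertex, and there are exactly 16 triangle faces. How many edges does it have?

Let x be the number of octagons; then F = 16 + x.
Edge–face incidences: 2E = 3·16 + 8·x = 48 + 8x.
Every vertex has degree 4, so 4V = 2E.
Euler: V − E + F = 2 ⇒ (2E)/4 − E + (16 + x) = 2.
Multiply by 8: 2·(2E) − 4·(2E) + 8·(16 + x) = 16, i.e. 128 + 8x − 2·(48 + 8x) = 16.
Collecting terms: −8x + 32 = 16, so −8x = −16, so x = 2.
Then 2E = 48 + 8·2 = 64, so E = 32, V = 2E/4 = 16, F = 16 + 2 = 18.

32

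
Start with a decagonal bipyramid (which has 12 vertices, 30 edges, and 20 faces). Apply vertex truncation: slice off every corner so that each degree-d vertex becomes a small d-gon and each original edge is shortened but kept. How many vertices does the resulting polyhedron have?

60

Truncation replaces each original edge-end by a new vertex, so V′ = 2E = 60.
Each original edge survives, and each old vertex of degree d contributes d new edges; summing degrees gives Σd = 2E, so E′ = E + 2E = 3E = 90.
Each original face survives and each original vertex becomes one new face: F′ = F + V = 32.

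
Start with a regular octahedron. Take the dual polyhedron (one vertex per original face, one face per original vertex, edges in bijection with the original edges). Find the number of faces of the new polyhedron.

The base solid has V = 6, E = 12, F = 8.
The dual swaps V and F and preserves E: V′ = F = 8, E′ = E = 12, F′ = V = 6.

6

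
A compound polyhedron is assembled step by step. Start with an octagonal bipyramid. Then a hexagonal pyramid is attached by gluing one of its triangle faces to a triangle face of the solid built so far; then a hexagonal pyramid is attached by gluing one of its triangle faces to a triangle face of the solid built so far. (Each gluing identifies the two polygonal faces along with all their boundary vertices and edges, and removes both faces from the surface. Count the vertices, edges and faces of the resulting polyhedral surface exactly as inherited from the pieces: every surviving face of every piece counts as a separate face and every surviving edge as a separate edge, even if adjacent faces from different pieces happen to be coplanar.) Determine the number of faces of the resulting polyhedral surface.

26

An octagonal bipyramid: V=10, E=24, F=16.
Attach a hexagonal pyramid (V=7, E=12, F=7) along a 3-gon: merge 3 vertices and 3 edges, delete both glued faces → V=14, E=33, F=21.
Attach a hexagonal pyramid (V=7, E=12, F=7) along a 3-gon: merge 3 vertices and 3 edges, delete both glued faces → V=18, E=42, F=26.
Check: V − E + F = 18 − 42 + 26 = 2.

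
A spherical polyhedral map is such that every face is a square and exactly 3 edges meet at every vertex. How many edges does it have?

12

Each face has 4 edges and each edge borders two faces, so 2E = 4F.
Each vertex has degree 3, so 3V = 2E and hence V = 4F/3.
Euler: V − E + F = 2 ⇒ (4F/3) − (4F/2) + F = 2.
Multiply by 6: (8 − 12 + 6)F = 12, i.e. 2F = 12.
So F = 6, E = 4·6/2 = 12, V = 4·6/3 = 8.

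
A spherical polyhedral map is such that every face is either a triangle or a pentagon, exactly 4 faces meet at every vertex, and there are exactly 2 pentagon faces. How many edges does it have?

Let x be the number of triangles; then F = 2 + x.
Edge–face incidences: 2E = 5·2 + 3·x = 10 + 3x.
Every vertex has degree 4, so 4V = 2E.
Euler: V − E + F = 2 ⇒ (2E)/4 − E + (2 + x) = 2.
Multiply by 8: 2·(2E) − 4·(2E) + 8·(2 + x) = 16, i.e. 16 + 8x − 2·(10 + 3x) = 16.
Collecting terms: 2x − 4 = 16, so 2x = 20, so x = 10.
Then 2E = 10 + 3·10 = 40, so E = 20, V = 2E/4 = 10, F = 2 + 10 = 12.

20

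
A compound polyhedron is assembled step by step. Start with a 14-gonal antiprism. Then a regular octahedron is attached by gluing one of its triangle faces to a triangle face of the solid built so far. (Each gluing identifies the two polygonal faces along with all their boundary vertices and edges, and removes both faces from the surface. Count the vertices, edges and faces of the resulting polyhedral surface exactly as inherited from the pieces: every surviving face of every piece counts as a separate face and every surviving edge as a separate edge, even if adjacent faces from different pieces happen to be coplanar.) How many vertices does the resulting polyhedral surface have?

31

A 14-gonal antiprism: V=28, E=56, F=30.
Attach a regular octahedron (V=6, E=12, F=8) along a 3-gon: merge 3 vertices and 3 edges, delete both glued faces → V=31, E=65, F=36.
Check: V − E + F = 31 − 65 + 36 = 2.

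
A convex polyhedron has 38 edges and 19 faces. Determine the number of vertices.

21

Here V − E + F = 2.
V = 2 + E − F = 2 + 38 − 19 = 21.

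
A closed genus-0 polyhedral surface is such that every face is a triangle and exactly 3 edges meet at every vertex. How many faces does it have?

4

Each face has 3 edges and each edge borders two faces, so 2E = 3F.
Each vertex has degree 3, so 3V = 2E and hence V = 3F/3.
Euler: V − E + F = 2 ⇒ (3F/3) − (3F/2) + F = 2.
Multiply by 6: (6 − 9 + 6)F = 12, i.e. 3F = 12.
So F = 4, E = 3·4/2 = 6, V = 3·4/3 = 4.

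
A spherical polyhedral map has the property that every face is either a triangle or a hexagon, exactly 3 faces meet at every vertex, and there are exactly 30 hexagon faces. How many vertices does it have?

64

Let x be the number of triangles; then F = 30 + x.
Edge–face incidences: 2E = 6·30 + 3·x = 180 + 3x.
Every vertex has degree 3, so 3V = 2E.
Euler: V − E + F = 2 ⇒ (2E)/3 − E + (30 + x) = 2.
Multiply by 6: 2·(2E) − 3·(2E) + 6·(30 + x) = 12, i.e. 180 + 6x − (180 + 3x) = 12.
Collecting terms: 3x = 12, so x = 4.
Then 2E = 180 + 3·4 = 192, so E = 96, V = 2E/3 = 64, F = 30 + 4 = 34.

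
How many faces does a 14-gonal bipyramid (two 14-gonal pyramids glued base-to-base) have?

A bipyramid over an n-gon has 2n triangular faces and n + 2 vertices: V = 14 + 2 = 16, E = 3·14 = 42, F = 2·14 = 28.

28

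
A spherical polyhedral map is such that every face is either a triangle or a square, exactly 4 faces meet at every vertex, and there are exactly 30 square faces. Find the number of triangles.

8

Let x be the number of triangles; then F = 30 + x.
Edge–face incidences: 2E = 4·30 + 3·x = 120 + 3x.
Every vertex has degree 4, so 4V = 2E.
Euler: V − E + F = 2 ⇒ (2E)/4 − E + (30 + x) = 2.
Multiply by 8: 2·(2E) − 4·(2E) + 8·(30 + x) = 16, i.e. 240 + 8x − 2·(120 + 3x) = 16.
Collecting terms: 2x = 16, so x = 8.
Then 2E = 120 + 3·8 = 144, so E = 72, V = 2E/4 = 36, F = 30 + 8 = 38.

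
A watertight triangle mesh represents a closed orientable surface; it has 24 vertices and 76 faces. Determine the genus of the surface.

8

Every face is a triangle, so 2E = 3·76 = 228, giving E = 114.
χ = V − E + F = 24 − 114 + 76 = -14.
For a closed orientable surface χ = 2 − 2g, so g = (2 − (-14))/2 = 8.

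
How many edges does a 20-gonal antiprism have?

80

An antiprism on an n-gon has two n-gon caps and 2n triangles: V = 2·20 = 40, E = 4·20 = 80, F = 2·20 + 2 = 42.
Check: V − E + F = 40 − 80 + 42 = 2.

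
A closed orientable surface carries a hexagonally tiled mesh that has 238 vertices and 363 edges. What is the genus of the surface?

3

Every face is a hexagon and each edge borders two faces, so 6F = 2·363, giving F = 121.
χ = V − E + F = 238 − 363 + 121 = -4.
For a closed orientable surface χ = 2 − 2g, so g = (2 − (-4))/2 = 3.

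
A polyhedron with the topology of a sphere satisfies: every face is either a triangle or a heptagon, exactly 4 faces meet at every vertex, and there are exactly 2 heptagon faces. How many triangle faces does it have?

Let x be the number of triangles; then F = 2 + x.
Edge–face incidences: 2E = 7·2 + 3·x = 14 + 3x.
Every vertex has degree 4, so 4V = 2E.
Euler: V − E + F = 2 ⇒ (2E)/4 − E + (2 + x) = 2.
Multiply by 8: 2·(2E) − 4·(2E) + 8·(2 + x) = 16, i.e. 16 + 8x − 2·(14 + 3x) = 16.
Collecting terms: 2x − 12 = 16, so 2x = 28, so x = 14.
Then 2E = 14 + 3·14 = 56, so E = 28, V = 2E/4 = 14, F = 2 + 14 = 16.

14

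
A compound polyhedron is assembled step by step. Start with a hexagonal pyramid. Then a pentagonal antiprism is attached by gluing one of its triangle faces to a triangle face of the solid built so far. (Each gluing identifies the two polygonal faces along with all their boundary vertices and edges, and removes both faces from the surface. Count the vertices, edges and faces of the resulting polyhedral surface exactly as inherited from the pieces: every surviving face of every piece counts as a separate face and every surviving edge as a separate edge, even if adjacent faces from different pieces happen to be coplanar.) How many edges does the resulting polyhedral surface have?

29

A hexagonal pyramid: V=7, E=12, F=7.
Attach a pentagonal antiprism (V=10, E=20, F=12) along a 3-gon: merge 3 vertices and 3 edges, delete both glued faces → V=14, E=29, F=17.
Check: V − E + F = 14 − 29 + 17 = 2.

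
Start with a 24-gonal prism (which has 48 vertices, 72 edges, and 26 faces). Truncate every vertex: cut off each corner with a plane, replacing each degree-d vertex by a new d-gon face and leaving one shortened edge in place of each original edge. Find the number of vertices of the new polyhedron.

144

Truncation replaces each original edge-end by a new vertex, so V′ = 2E = 144.
Each original edge survives, and each old vertex of degree d contributes d new edges; summing degrees gives Σd = 2E, so E′ = E + 2E = 3E = 216.
Each original face survives and each original vertex becomes one new face: F′ = F + V = 74.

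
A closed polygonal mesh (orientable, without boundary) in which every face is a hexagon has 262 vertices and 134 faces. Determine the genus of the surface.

4

Every face is a hexagon, so 2E = 6·134 = 804, giving E = 402.
χ = V − E + F = 262 − 402 + 134 = -6.
For a closed orientable surface χ = 2 − 2g, so g = (2 − (-6))/2 = 4.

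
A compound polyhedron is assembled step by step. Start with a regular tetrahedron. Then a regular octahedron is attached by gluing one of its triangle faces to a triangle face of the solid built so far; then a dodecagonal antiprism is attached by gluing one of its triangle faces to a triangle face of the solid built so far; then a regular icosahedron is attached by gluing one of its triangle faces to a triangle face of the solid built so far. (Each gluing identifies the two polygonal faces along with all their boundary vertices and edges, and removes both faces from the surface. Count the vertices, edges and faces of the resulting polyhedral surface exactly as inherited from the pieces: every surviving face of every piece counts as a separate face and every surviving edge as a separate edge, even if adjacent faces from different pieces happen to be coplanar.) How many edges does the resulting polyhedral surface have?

A regular tetrahedron: V=4, E=6, F=4.
Attach a regular octahedron (V=6, E=12, F=8) along a 3-gon: merge 3 vertices and 3 edges, delete both glued faces → V=7, E=15, F=10.
Attach a dodecagonal antiprism (V=24, E=48, F=26) along a 3-gon: merge 3 vertices and 3 edges, delete both glued faces → V=28, E=60, F=34.
Attach a regular icosahedron (V=12, E=30, F=20) along a 3-gon: merge 3 vertices and 3 edges, delete both glued faces → V=37, E=87, F=52.
Check: V − E + F = 37 − 87 + 52 = 2.

87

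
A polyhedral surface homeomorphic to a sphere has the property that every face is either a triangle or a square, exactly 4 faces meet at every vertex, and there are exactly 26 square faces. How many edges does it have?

64

Let x be the number of triangles; then F = 26 + x.
Edge–face incidences: 2E = 4·26 + 3·x = 104 + 3x.
Every vertex has degree 4, so 4V = 2E.
Euler: V − E + F = 2 ⇒ (2E)/4 − E + (26 + x) = 2.
Multiply by 8: 2·(2E) − 4·(2E) + 8·(26 + x) = 16, i.e. 208 + 8x − 2·(104 + 3x) = 16.
Collecting terms: 2x = 16, so x = 8.
Then 2E = 104 + 3·8 = 128, so E = 64, V = 2E/4 = 32, F = 26 + 8 = 34.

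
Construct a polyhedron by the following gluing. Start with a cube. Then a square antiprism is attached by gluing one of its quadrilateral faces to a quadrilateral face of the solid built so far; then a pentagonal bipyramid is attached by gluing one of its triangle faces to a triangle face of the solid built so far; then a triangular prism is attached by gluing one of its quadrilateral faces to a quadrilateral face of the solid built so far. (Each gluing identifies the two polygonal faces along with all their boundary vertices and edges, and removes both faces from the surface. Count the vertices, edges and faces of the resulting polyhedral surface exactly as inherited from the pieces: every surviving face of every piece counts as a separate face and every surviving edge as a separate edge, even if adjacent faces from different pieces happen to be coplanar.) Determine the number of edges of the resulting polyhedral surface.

A cube: V=8, E=12, F=6.
Attach a square antiprism (V=8, E=16, F=10) along a 4-gon: merge 4 vertices and 4 edges, delete both glued faces → V=12, E=24, F=14.
Attach a pentagonal bipyramid (V=7, E=15, F=10) along a 3-gon: merge 3 vertices and 3 edges, delete both glued faces → V=16, E=36, F=22.
Attach a triangular prism (V=6, E=9, F=5) along a 4-gon: merge 4 vertices and 4 edges, delete both glued faces → V=18, E=41, F=25.
Check: V − E + F = 18 − 41 + 25 = 2.

41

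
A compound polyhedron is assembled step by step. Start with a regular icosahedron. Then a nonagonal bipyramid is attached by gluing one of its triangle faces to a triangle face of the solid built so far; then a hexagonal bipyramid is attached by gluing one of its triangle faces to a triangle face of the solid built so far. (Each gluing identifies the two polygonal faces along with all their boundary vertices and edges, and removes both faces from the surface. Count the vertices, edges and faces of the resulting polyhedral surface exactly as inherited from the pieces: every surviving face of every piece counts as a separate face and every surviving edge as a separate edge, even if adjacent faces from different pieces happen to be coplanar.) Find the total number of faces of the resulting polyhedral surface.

46

A regular icosahedron: V=12, E=30, F=20.
Attach a nonagonal bipyramid (V=11, E=27, F=18) along a 3-gon: merge 3 vertices and 3 edges, delete both glued faces → V=20, E=54, F=36.
Attach a hexagonal bipyramid (V=8, E=18, F=12) along a 3-gon: merge 3 vertices and 3 edges, delete both glued faces → V=25, E=69, F=46.
Check: V − E + F = 25 − 69 + 46 = 2.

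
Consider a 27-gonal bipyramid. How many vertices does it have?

A bipyramid over an n-gon has 2n triangular faces and n + 2 vertices: V = 27 + 2 = 29, E = 3·27 = 81, F = 2·27 = 54.

29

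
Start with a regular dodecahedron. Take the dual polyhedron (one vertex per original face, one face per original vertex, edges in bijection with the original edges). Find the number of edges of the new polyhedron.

30

The base solid has V = 20, E = 30, F = 12.
The dual swaps V and F and preserves E: V′ = F = 12, E′ = E = 30, F′ = V = 20.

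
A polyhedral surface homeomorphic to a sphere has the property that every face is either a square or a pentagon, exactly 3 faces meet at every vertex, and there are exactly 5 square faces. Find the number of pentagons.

Let x be the number of pentagons; then F = 5 + x.
Edge–face incidences: 2E = 4·5 + 5·x = 20 + 5x.
Every vertex has degree 3, so 3V = 2E.
Euler: V − E + F = 2 ⇒ (2E)/3 − E + (5 + x) = 2.
Multiply by 6: 2·(2E) − 3·(2E) + 6·(5 + x) = 12, i.e. 30 + 6x − (20 + 5x) = 12.
Collecting terms: x + 10 = 12, so x = 2.
Then 2E = 20 + 5·2 = 30, so E = 15, V = 2E/3 = 10, F = 5 + 2 = 7.

2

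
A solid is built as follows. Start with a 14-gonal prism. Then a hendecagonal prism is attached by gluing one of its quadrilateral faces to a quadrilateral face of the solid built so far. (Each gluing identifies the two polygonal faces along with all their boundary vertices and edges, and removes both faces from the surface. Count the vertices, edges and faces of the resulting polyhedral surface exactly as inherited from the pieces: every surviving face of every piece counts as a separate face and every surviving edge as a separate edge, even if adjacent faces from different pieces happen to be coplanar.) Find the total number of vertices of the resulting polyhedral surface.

46

A 14-gonal prism: V=28, E=42, F=16.
Attach a hendecagonal prism (V=22, E=33, F=13) along a 4-gon: merge 4 vertices and 4 edges, delete both glued faces → V=46, E=71, F=27.
Check: V − E + F = 46 − 71 + 27 = 2.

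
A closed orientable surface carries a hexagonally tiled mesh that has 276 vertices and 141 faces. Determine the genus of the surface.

4

Every face is a hexagon, so 2E = 6·141 = 846, giving E = 423.
χ = V − E + F = 276 − 423 + 141 = -6.
For a closed orientable surface χ = 2 − 2g, so g = (2 − (-6))/2 = 4.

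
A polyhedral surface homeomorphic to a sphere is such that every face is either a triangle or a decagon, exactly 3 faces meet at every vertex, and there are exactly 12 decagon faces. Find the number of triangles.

20

Let x be the number of triangles; then F = 12 + x.
Edge–face incidences: 2E = 10·12 + 3·x = 120 + 3x.
Every vertex has degree 3, so 3V = 2E.
Euler: V − E + F = 2 ⇒ (2E)/3 − E + (12 + x) = 2.
Multiply by 6: 2·(2E) − 3·(2E) + 6·(12 + x) = 12, i.e. 72 + 6x − (120 + 3x) = 12.
Collecting terms: 3x − 48 = 12, so 3x = 60, so x = 20.
Then 2E = 120 + 3·20 = 180, so E = 90, V = 2E/3 = 60, F = 12 + 20 = 32.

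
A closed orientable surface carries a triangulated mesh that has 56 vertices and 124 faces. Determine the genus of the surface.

4

Every face is a triangle, so 2E = 3·124 = 372, giving E = 186.
χ = V − E + F = 56 − 186 + 124 = -6.
For a closed orientable surface χ = 2 − 2g, so g = (2 − (-6))/2 = 4.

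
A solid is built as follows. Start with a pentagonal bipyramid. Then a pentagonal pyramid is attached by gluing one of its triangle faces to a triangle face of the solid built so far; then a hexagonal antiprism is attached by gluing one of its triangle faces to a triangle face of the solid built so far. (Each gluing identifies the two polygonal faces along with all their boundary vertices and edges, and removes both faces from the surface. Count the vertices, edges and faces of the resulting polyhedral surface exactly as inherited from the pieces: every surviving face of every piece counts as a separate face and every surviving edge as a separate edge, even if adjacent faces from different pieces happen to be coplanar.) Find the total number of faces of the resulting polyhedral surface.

A pentagonal bipyramid: V=7, E=15, F=10.
Attach a pentagonal pyramid (V=6, E=10, F=6) along a 3-gon: merge 3 vertices and 3 edges, delete both glued faces → V=10, E=22, F=14.
Attach a hexagonal antiprism (V=12, E=24, F=14) along a 3-gon: merge 3 vertices and 3 edges, delete both glued faces → V=19, E=43, F=26.
Check: V − E + F = 19 − 43 + 26 = 2.

26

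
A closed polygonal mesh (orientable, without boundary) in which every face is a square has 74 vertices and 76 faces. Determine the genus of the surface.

2

Every face is a square, so 2E = 4·76 = 304, giving E = 152.
χ = V − E + F = 74 − 152 + 76 = -2.
For a closed orientable surface χ = 2 − 2g, so g = (2 − (-2))/2 = 2.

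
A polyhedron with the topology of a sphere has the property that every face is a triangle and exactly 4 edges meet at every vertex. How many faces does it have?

8

Each face has 3 edges and each edge borders two faces, so 2E = 3F.
Each vertex has degree 4, so 4V = 2E and hence V = 3F/4.
Euler: V − E + F = 2 ⇒ (3F/4) − (3F/2) + F = 2.
Multiply by 8: (6 − 12 + 8)F = 16, i.e. 2F = 16.
So F = 8, E = 3·8/2 = 12, V = 3·8/4 = 6.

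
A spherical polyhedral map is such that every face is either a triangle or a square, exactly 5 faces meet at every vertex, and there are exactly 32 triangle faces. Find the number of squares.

Let x be the number of squares; then F = 32 + x.
Edge–face incidences: 2E = 3·32 + 4·x = 96 + 4x.
Every vertex has degree 5, so 5V = 2E.
Euler: V − E + F = 2 ⇒ (2E)/5 − E + (32 + x) = 2.
Multiply by 10: 2·(2E) − 5·(2E) + 10·(32 + x) = 20, i.e. 320 + 10x − 3·(96 + 4x) = 20.
Collecting terms: −2x + 32 = 20, so −2x = −12, so x = 6.
Then 2E = 96 + 4·6 = 120, so E = 60, V = 2E/5 = 24, F = 32 + 6 = 38.

6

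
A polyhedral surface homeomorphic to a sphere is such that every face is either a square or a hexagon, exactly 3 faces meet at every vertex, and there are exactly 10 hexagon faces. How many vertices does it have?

Let x be the number of squares; then F = 10 + x.
Edge–face incidences: 2E = 6·10 + 4·x = 60 + 4x.
Every vertex has degree 3, so 3V = 2E.
Euler: V − E + F = 2 ⇒ (2E)/3 − E + (10 + x) = 2.
Multiply by 6: 2·(2E) − 3·(2E) + 6·(10 + x) = 12, i.e. 60 + 6x − (60 + 4x) = 12.
Collecting terms: 2x = 12, so x = 6.
Then 2E = 60 + 4·6 = 84, so E = 42, V = 2E/3 = 28, F = 10 + 6 = 16.

28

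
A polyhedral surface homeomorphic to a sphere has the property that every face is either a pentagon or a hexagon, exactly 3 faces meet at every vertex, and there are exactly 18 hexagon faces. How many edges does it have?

84

Let x be the number of pentagons; then F = 18 + x.
Edge–face incidences: 2E = 6·18 + 5·x = 108 + 5x.
Every vertex has degree 3, so 3V = 2E.
Euler: V − E + F = 2 ⇒ (2E)/3 − E + (18 + x) = 2.
Multiply by 6: 2·(2E) − 3·(2E) + 6·(18 + x) = 12, i.e. 108 + 6x − (108 + 5x) = 12.
Collecting terms: x = 12.
Then 2E = 108 + 5·12 = 168, so E = 84, V = 2E/3 = 56, F = 18 + 12 = 30.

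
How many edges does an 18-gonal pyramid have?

A pyramid on an n-gon base has one n-gon and n triangles: V = 18 + 1 = 19, E = 2·18 = 36, F = 18 + 1 = 19.

36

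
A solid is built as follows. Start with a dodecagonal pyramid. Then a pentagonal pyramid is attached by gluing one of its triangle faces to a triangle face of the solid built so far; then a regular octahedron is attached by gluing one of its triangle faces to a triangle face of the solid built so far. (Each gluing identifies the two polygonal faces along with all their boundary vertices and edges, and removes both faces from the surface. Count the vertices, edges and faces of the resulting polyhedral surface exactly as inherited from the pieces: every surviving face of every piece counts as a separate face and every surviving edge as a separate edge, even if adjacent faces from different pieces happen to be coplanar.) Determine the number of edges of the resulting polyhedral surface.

A dodecagonal pyramid: V=13, E=24, F=13.
Attach a pentagonal pyramid (V=6, E=10, F=6) along a 3-gon: merge 3 vertices and 3 edges, delete both glued faces → V=16, E=31, F=17.
Attach a regular octahedron (V=6, E=12, F=8) along a 3-gon: merge 3 vertices and 3 edges, delete both glued faces → V=19, E=40, F=23.
Check: V − E + F = 19 − 40 + 23 = 2.

40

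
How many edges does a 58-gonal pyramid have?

116

A pyramid on an n-gon base has one n-gon and n triangles: V = 58 + 1 = 59, E = 2·58 = 116, F = 58 + 1 = 59.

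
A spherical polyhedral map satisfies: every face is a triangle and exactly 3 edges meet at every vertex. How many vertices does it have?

Each face has 3 edges and each edge borders two faces, so 2E = 3F.
Each vertex has degree 3, so 3V = 2E and hence V = 3F/3.
Euler: V − E + F = 2 ⇒ (3F/3) − (3F/2) + F = 2.
Multiply by 6: (6 − 9 + 6)F = 12, i.e. 3F = 12.
So F = 4, E = 3·4/2 = 6, V = 3·4/3 = 4.

4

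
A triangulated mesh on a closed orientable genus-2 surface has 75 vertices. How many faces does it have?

154

χ = 2 − 2·2 = -2, and every face is a triangle so 3F = 2E.
V − E + F = -2 with E = 3F/2 gives 75 − (3/2 − 1)·F = -2, so F = 154 and E = 231.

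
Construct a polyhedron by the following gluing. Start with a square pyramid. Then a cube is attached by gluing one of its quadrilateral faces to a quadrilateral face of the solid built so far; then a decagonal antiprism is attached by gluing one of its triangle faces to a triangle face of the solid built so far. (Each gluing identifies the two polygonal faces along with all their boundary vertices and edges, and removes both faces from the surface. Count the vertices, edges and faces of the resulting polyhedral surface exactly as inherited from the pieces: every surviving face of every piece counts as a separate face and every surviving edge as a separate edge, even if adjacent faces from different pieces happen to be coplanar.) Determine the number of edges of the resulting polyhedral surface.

A square pyramid: V=5, E=8, F=5.
Attach a cube (V=8, E=12, F=6) along a 4-gon: merge 4 vertices and 4 edges, delete both glued faces → V=9, E=16, F=9.
Attach a decagonal antiprism (V=20, E=40, F=22) along a 3-gon: merge 3 vertices and 3 edges, delete both glued faces → V=26, E=53, F=29.
Check: V − E + F = 26 − 53 + 29 = 2.

53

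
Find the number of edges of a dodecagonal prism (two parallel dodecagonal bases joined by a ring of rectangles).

A prism on an n-gon has two n-gon bases and n rectangular sides: V = 2·12 = 24, E = 3·12 = 36, F = 12 + 2 = 14.
Check: V − E + F = 24 − 36 + 14 = 2.

36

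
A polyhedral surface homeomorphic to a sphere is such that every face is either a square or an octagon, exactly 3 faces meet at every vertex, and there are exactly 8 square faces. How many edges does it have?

24

Let x be the number of octagons; then F = 8 + x.
Edge–face incidences: 2E = 4·8 + 8·x = 32 + 8x.
Every vertex has degree 3, so 3V = 2E.
Euler: V − E + F = 2 ⇒ (2E)/3 − E + (8 + x) = 2.
Multiply by 6: 2·(2E) − 3·(2E) + 6·(8 + x) = 12, i.e. 48 + 6x − (32 + 8x) = 12.
Collecting terms: −2x + 16 = 12, so −2x = −4, so x = 2.
Then 2E = 32 + 8·2 = 48, so E = 24, V = 2E/3 = 16, F = 8 + 2 = 10.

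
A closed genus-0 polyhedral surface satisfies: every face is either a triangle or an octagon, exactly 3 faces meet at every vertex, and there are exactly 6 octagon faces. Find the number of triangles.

Let x be the number of triangles; then F = 6 + x.
Edge–face incidences: 2E = 8·6 + 3·x = 48 + 3x.
Every vertex has degree 3, so 3V = 2E.
Euler: V − E + F = 2 ⇒ (2E)/3 − E + (6 + x) = 2.
Multiply by 6: 2·(2E) − 3·(2E) + 6·(6 + x) = 12, i.e. 36 + 6x − (48 + 3x) = 12.
Collecting terms: 3x − 12 = 12, so 3x = 24, so x = 8.
Then 2E = 48 + 3·8 = 72, so E = 36, V = 2E/3 = 24, F = 6 + 8 = 14.

8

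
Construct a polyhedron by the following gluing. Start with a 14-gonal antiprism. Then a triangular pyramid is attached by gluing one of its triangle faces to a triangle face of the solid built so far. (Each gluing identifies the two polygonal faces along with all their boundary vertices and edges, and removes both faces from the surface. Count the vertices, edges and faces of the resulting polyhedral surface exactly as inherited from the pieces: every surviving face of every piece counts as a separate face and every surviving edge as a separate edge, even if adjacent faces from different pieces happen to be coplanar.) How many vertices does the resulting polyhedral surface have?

A 14-gonal antiprism: V=28, E=56, F=30.
Attach a triangular pyramid (V=4, E=6, F=4) along a 3-gon: merge 3 vertices and 3 edges, delete both glued faces → V=29, E=59, F=32.
Check: V − E + F = 29 − 59 + 32 = 2.

29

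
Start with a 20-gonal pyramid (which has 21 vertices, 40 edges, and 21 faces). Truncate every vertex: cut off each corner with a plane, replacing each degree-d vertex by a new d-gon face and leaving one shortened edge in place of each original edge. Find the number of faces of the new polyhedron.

42

Truncation replaces each original edge-end by a new vertex, so V′ = 2E = 80.
Each original edge survives, and each old vertex of degree d contributes d new edges; summing degrees gives Σd = 2E, so E′ = E + 2E = 3E = 120.
Each original face survives and each original vertex becomes one new face: F′ = F + V = 42.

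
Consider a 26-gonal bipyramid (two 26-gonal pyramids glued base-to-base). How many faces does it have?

A bipyramid over an n-gon has 2n triangular faces and n + 2 vertices: V = 26 + 2 = 28, E = 3·26 = 78, F = 2·26 = 52.

52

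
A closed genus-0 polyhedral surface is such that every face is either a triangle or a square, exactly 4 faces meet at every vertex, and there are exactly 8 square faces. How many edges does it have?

Let x be the number of triangles; then F = 8 + x.
Edge–face incidences: 2E = 4·8 + 3·x = 32 + 3x.
Every vertex has degree 4, so 4V = 2E.
Euler: V − E + F = 2 ⇒ (2E)/4 − E + (8 + x) = 2.
Multiply by 8: 2·(2E) − 4·(2E) + 8·(8 + x) = 16, i.e. 64 + 8x − 2·(32 + 3x) = 16.
Collecting terms: 2x = 16, so x = 8.
Then 2E = 32 + 3·8 = 56, so E = 28, V = 2E/4 = 14, F = 8 + 8 = 16.

28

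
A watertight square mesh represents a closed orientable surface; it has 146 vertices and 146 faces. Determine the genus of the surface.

Every face is a square, so 2E = 4·146 = 584, giving E = 292.
χ = V − E + F = 146 − 292 + 146 = 0.
For a closed orientable surface χ = 2 − 2g, so g = (2 − (0))/2 = 1.

1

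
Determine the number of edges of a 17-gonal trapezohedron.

68

The n-trapezohedron (dual of the n-antiprism) has V = 2·17 + 2 = 36, E = 4·17 = 68, F = 2·17 = 34.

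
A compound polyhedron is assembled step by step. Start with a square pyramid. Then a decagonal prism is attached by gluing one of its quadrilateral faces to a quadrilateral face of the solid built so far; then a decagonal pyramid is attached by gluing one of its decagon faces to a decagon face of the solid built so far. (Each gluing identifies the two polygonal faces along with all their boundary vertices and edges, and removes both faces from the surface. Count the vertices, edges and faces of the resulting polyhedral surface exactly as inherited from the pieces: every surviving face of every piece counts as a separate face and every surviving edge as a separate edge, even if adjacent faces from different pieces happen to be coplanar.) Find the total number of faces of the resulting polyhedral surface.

24

A square pyramid: V=5, E=8, F=5.
Attach a decagonal prism (V=20, E=30, F=12) along a 4-gon: merge 4 vertices and 4 edges, delete both glued faces → V=21, E=34, F=15.
Attach a decagonal pyramid (V=11, E=20, F=11) along a 10-gon: merge 10 vertices and 10 edges, delete both glued faces → V=22, E=44, F=24.
Check: V − E + F = 22 − 44 + 24 = 2.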